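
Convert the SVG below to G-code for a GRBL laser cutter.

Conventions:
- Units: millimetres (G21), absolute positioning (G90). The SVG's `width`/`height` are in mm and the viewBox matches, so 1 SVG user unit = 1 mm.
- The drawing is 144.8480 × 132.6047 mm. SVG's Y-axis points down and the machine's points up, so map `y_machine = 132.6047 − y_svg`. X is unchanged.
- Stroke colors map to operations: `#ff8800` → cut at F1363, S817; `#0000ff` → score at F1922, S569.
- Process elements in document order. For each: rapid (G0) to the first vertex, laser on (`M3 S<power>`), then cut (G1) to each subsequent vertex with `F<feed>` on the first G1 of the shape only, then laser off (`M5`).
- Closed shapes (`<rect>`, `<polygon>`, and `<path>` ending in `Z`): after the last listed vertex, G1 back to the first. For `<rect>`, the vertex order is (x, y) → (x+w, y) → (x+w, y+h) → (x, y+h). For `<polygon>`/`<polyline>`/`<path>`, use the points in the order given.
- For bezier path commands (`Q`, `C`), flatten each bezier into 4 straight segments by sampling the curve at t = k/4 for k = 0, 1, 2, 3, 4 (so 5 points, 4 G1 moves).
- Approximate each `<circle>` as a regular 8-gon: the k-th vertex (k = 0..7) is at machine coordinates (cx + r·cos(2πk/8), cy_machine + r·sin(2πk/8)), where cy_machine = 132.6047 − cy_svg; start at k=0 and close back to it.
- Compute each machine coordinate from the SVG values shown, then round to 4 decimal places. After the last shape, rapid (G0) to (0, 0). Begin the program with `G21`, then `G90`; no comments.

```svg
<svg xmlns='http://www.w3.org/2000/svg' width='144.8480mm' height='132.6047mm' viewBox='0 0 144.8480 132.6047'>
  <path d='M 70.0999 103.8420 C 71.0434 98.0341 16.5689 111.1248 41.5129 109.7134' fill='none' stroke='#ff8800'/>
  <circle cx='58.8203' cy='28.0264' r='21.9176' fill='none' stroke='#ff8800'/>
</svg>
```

viewBox `0 0 144.8480 132.6047` with mm width/height → 1 unit = 1 mm. Flip: y_m = 132.6047 − y_svg.

**Shape 1** — `<path>` cubic bezier, stroke `#ff8800` → cut (S817, F1363). Control points (SVG): P0=(70.0999,103.8420), P1=(71.0434,98.0341), P2=(16.5689,111.1248), P3=(41.5129,109.7134); sampled at t=k/4. Machine vertices: (70.0999,28.7627) → (62.5235,30.0970) → (46.8062,27.4757) → (35.5890,24.0300) → (41.5129,22.8913). Open path.

**Shape 2** — `<circle>` circle, stroke `#ff8800` → cut (S817, F1363). Machine vertices: (80.7379,104.5783) → (74.3184,120.0764) → (58.8203,126.4959) → (43.3222,120.0764) → (36.9027,104.5783) → (43.3222,89.0802) → (58.8203,82.6607) → (74.3184,89.0802) → (80.7379,104.5783). Closed: final G1 returns to the first vertex.

G21
G90
G0 X70.0999 Y28.7627
M3 S817
G1 X62.5235 Y30.0970 F1363
G1 X46.8062 Y27.4757
G1 X35.5890 Y24.0300
G1 X41.5129 Y22.8913
M5
G0 X80.7379 Y104.5783
M3 S817
G1 X74.3184 Y120.0764 F1363
G1 X58.8203 Y126.4959
G1 X43.3222 Y120.0764
G1 X36.9027 Y104.5783
G1 X43.3222 Y89.0802
G1 X58.8203 Y82.6607
G1 X74.3184 Y89.0802
G1 X80.7379 Y104.5783
M5
G0 X0.0000 Y0.0000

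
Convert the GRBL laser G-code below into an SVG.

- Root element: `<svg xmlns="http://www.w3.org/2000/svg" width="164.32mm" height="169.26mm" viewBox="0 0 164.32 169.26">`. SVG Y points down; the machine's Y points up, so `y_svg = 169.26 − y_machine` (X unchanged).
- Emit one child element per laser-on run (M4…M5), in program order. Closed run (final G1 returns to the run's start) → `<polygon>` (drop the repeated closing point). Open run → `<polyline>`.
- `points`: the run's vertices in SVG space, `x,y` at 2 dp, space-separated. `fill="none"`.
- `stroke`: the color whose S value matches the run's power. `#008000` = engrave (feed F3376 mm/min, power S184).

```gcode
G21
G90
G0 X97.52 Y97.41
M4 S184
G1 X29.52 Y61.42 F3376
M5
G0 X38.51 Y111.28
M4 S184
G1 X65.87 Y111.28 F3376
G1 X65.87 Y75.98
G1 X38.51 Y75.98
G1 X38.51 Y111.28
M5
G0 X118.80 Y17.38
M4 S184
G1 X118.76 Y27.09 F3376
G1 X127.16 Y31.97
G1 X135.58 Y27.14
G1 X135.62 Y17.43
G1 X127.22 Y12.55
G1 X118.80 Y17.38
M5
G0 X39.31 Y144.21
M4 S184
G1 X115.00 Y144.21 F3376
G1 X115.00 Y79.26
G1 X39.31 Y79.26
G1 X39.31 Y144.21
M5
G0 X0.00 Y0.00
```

y_svg = 169.26 − y_m. Every run uses S184, so all elements get stroke `#008000` (engrave).

[1] open run; points: 97.52,71.85 29.52,107.84

[2] closed run; points: 38.51,57.98 65.87,57.98 65.87,93.28 38.51,93.28

[3] closed run; points: 118.80,151.88 118.76,142.17 127.16,137.29 135.58,142.12 135.62,151.83 127.22,156.71

[4] closed run; points: 39.31,25.05 115.00,25.05 115.00,90.00 39.31,90.00

<svg xmlns="http://www.w3.org/2000/svg" width="164.32mm" height="169.26mm" viewBox="0 0 164.32 169.26">
  <polyline points="97.52,71.85 29.52,107.84" fill="none" stroke="#008000"/>
  <polygon points="38.51,57.98 65.87,57.98 65.87,93.28 38.51,93.28" fill="none" stroke="#008000"/>
  <polygon points="118.80,151.88 118.76,142.17 127.16,137.29 135.58,142.12 135.62,151.83 127.22,156.71" fill="none" stroke="#008000"/>
  <polygon points="39.31,25.05 115.00,25.05 115.00,90.00 39.31,90.00" fill="none" stroke="#008000"/>
</svg>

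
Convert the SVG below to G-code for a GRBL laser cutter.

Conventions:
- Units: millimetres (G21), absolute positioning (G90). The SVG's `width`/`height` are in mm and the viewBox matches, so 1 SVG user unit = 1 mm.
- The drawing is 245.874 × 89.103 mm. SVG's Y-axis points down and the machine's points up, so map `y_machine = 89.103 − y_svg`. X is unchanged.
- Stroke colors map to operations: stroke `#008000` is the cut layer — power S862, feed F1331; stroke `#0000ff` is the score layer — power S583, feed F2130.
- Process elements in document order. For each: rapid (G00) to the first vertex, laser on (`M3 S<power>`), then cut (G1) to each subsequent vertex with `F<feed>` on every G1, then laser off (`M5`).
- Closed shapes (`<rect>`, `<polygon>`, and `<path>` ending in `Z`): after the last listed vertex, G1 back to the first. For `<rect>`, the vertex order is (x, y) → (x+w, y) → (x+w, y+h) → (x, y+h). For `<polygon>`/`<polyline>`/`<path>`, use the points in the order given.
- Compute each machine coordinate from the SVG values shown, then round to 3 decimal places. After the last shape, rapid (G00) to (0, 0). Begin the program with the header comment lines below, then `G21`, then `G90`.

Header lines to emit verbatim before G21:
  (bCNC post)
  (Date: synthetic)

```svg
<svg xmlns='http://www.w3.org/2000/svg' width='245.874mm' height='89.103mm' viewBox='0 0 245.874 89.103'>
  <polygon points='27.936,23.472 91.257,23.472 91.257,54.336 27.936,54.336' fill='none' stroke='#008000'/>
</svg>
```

Since the viewBox matches the mm dimensions, user units are millimetres directly. The only transform is the Y-flip y_m = 89.103 − y_svg.

Shape 1 is a rectangle drawn with `<polygon>`. Its stroke #008000 means cut at S862, F1331. After flipping Y the toolpath is (27.936,65.631) → (91.257,65.631) → (91.257,34.767) → (27.936,34.767) → (27.936,65.631), returning to the start.

(bCNC post)
(Date: synthetic)
G21
G90
G00 X27.936 Y65.631
M3 S862
G1 X91.257 Y65.631 F1331
G1 X91.257 Y34.767 F1331
G1 X27.936 Y34.767 F1331
G1 X27.936 Y65.631 F1331
M5
G00 X0.000 Y0.000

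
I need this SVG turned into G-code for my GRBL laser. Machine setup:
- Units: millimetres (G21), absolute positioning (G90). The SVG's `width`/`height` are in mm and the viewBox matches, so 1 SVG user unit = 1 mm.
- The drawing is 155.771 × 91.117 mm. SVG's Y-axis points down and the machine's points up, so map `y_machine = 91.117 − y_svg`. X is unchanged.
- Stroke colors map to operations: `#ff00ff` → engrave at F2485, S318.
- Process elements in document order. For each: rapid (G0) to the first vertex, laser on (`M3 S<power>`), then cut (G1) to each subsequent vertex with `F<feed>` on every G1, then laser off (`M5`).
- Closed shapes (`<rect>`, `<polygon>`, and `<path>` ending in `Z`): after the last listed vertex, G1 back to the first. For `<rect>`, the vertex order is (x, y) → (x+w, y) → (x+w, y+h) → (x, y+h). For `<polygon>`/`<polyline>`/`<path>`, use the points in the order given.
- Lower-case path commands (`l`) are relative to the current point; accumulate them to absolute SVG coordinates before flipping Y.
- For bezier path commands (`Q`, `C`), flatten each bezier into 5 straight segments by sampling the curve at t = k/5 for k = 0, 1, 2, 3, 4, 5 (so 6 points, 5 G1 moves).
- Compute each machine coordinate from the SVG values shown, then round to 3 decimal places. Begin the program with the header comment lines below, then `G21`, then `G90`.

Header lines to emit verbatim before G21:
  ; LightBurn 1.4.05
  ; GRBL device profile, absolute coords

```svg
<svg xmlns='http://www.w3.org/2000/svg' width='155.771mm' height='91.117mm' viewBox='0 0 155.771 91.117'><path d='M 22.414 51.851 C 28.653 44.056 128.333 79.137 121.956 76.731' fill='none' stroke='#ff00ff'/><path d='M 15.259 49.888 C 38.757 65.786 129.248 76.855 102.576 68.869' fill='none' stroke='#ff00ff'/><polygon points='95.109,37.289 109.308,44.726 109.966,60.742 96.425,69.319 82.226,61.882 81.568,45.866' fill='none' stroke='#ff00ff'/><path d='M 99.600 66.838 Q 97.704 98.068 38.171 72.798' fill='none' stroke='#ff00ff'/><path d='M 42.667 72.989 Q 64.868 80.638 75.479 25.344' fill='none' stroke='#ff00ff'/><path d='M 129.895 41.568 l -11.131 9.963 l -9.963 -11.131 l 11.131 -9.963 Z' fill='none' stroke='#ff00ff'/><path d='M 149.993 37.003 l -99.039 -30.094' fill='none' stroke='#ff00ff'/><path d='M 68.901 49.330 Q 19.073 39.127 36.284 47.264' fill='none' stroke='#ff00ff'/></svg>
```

; LightBurn 1.4.05
; GRBL device profile, absolute coords
G21
G90
G0 X22.414 Y39.266
M3 S318
G1 X35.774 Y39.441 F2485
G1 X61.985 Y33.183 F2485
G1 X91.469 Y24.349 F2485
G1 X114.651 Y16.798 F2485
G1 X121.956 Y14.386 F2485
M5
G0 X15.259 Y41.229
M3 S318
G1 X35.924 Y32.383 F2485
G1 X63.827 Y25.380 F2485
G1 X90.130 Y20.901 F2485
G1 X105.993 Y19.629 F2485
G1 X102.576 Y22.248 F2485
M5
G0 X95.109 Y53.828
M3 S318
G1 X109.308 Y46.391 F2485
G1 X109.966 Y30.375 F2485
G1 X96.425 Y21.798 F2485
G1 X82.226 Y29.235 F2485
G1 X81.568 Y45.251 F2485
G1 X95.109 Y53.828 F2485
M5
G0 X99.600 Y24.279
M3 S318
G1 X96.536 Y14.047 F2485
G1 X88.861 Y8.335 F2485
G1 X76.575 Y7.143 F2485
G1 X59.679 Y10.471 F2485
G1 X38.171 Y18.319 F2485
M5
G0 X42.667 Y18.128
M3 S318
G1 X51.084 Y17.586 F2485
G1 X58.573 Y22.080 F2485
G1 X65.136 Y31.609 F2485
G1 X70.771 Y46.173 F2485
G1 X75.479 Y65.773 F2485
M5
G0 X129.895 Y49.549
M3 S318
G1 X118.764 Y39.586 F2485
G1 X108.801 Y50.717 F2485
G1 X119.932 Y60.680 F2485
G1 X129.895 Y49.549 F2485
M5
G0 X149.993 Y54.114
M3 S318
G1 X50.954 Y84.208 F2485
M5
G0 X68.901 Y41.787
M3 S318
G1 X51.651 Y45.135 F2485
G1 X39.765 Y47.015 F2485
G1 X33.241 Y47.428 F2485
G1 X32.081 Y46.374 F2485
G1 X36.284 Y43.853 F2485
M5

1 u = 1 mm; y_m = 91.117 − y.

[1] `<path>` cubic bezier, #ff00ff→engrave S318 F2485: (22.414,39.266) → (35.774,39.441) → (61.985,33.183) → (91.469,24.349) → (114.651,16.798) → (121.956,14.386)

[2] `<path>` cubic bezier, #ff00ff→engrave S318 F2485: (15.259,41.229) → (35.924,32.383) → (63.827,25.380) → (90.130,20.901) → (105.993,19.629) → (102.576,22.248)

[3] `<polygon>` regular polygon, #ff00ff→engrave S318 F2485: (95.109,53.828) → (109.308,46.391) → (109.966,30.375) → (96.425,21.798) → (82.226,29.235) → (81.568,45.251) → (95.109,53.828) (closed)

[4] `<path>` quadratic bezier, #ff00ff→engrave S318 F2485: (99.600,24.279) → (96.536,14.047) → (88.861,8.335) → (76.575,7.143) → (59.679,10.471) → (38.171,18.319)

[5] `<path>` quadratic bezier, #ff00ff→engrave S318 F2485: (42.667,18.128) → (51.084,17.586) → (58.573,22.080) → (65.136,31.609) → (70.771,46.173) → (75.479,65.773)

[6] `<path>` regular polygon, #ff00ff→engrave S318 F2485: (129.895,49.549) → (118.764,39.586) → (108.801,50.717) → (119.932,60.680) → (129.895,49.549) (closed)

[7] `<path>` line segment, #ff00ff→engrave S318 F2485: (149.993,54.114) → (50.954,84.208)

[8] `<path>` quadratic bezier, #ff00ff→engrave S318 F2485: (68.901,41.787) → (51.651,45.135) → (39.765,47.015) → (33.241,47.428) → (32.081,46.374) → (36.284,43.853)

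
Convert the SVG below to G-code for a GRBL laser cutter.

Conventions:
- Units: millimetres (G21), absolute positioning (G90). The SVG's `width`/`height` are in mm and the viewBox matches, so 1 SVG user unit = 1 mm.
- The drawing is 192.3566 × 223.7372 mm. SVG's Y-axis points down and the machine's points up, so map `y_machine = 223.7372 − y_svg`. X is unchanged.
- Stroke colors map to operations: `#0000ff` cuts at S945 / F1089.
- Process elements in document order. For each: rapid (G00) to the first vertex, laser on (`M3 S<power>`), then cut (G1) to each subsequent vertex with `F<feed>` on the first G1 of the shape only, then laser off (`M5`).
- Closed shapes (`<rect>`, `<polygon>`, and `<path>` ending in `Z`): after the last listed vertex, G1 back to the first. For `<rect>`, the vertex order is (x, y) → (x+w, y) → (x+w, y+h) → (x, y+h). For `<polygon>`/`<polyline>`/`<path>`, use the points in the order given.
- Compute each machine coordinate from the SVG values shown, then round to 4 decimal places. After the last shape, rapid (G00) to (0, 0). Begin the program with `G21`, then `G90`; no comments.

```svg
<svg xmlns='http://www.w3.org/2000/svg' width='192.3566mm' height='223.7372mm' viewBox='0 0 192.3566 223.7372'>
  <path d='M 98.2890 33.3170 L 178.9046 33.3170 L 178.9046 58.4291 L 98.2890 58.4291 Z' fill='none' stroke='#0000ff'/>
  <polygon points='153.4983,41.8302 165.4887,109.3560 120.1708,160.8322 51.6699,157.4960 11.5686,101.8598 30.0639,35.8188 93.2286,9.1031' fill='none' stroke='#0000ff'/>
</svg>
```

Since the viewBox matches the mm dimensions, user units are millimetres directly. The only transform is the Y-flip y_m = 223.7372 − y_svg.

Shape 1 is a rectangle drawn with `<path>`. Its stroke #0000ff means cut at S945, F1089. After flipping Y the toolpath is (98.2890,190.4202) → (178.9046,190.4202) → (178.9046,165.3081) → (98.2890,165.3081) → (98.2890,190.4202), returning to the start.

Shape 2 is a regular polygon drawn with `<polygon>`. Its stroke #0000ff means cut at S945, F1089. After flipping Y the toolpath is (153.4983,181.9070) → (165.4887,114.3812) → (120.1708,62.9050) → (51.6699,66.2412) → (11.5686,121.8774) → (30.0639,187.9184) → (93.2286,214.6341) → (153.4983,181.9070), returning to the start.

G21
G90
G00 X98.2890 Y190.4202
M3 S945
G1 X178.9046 Y190.4202 F1089
G1 X178.9046 Y165.3081
G1 X98.2890 Y165.3081
G1 X98.2890 Y190.4202
M5
G00 X153.4983 Y181.9070
M3 S945
G1 X165.4887 Y114.3812 F1089
G1 X120.1708 Y62.9050
G1 X51.6699 Y66.2412
G1 X11.5686 Y121.8774
G1 X30.0639 Y187.9184
G1 X93.2286 Y214.6341
G1 X153.4983 Y181.9070
M5
G00 X0.0000 Y0.0000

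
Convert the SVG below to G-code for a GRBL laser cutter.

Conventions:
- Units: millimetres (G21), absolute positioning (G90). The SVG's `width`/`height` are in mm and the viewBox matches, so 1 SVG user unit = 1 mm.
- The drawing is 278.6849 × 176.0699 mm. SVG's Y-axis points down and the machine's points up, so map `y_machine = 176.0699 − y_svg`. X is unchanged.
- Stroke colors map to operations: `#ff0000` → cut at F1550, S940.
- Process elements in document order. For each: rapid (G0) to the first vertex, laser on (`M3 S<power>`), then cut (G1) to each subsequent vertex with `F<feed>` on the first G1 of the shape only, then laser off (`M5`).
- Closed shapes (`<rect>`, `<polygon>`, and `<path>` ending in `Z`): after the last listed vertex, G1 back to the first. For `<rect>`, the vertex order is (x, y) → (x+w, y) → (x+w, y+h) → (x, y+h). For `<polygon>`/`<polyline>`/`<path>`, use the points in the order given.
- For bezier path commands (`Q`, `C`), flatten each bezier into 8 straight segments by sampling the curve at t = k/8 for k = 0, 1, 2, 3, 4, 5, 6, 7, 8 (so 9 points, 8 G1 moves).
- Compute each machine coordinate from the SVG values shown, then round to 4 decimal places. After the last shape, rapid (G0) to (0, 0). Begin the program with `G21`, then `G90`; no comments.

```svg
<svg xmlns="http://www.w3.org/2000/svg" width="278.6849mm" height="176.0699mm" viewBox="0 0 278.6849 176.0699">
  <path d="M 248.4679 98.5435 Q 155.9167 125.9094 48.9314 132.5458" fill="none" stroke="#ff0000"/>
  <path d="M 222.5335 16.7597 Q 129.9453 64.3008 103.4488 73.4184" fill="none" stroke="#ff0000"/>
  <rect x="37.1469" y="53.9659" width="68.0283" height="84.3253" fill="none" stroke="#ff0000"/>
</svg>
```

Since the viewBox matches the mm dimensions, user units are millimetres directly. The only transform is the Y-flip y_m = 176.0699 − y_svg.

Shape 1 is a quadratic bezier drawn with `<path>`. Its stroke #ff0000 means cut at S940, F1550. After flipping Y the toolpath is (248.4679,77.5264) → (225.1046,71.0088) → (201.2902,65.1390) → (177.0247,59.9171) → (152.3082,55.3429) → (127.1406,51.4165) → (101.5219,48.1379) → (75.4522,45.5071) → (48.9314,43.5241).

Shape 2 is a quadratic bezier drawn with `<path>`. Its stroke #ff0000 means cut at S940, F1550. After flipping Y the toolpath is (222.5335,159.3102) → (200.4191,148.0253) → (180.3701,137.9411) → (162.3865,129.0577) → (146.4682,121.3750) → (132.6153,114.8930) → (120.8278,109.6118) → (111.1056,105.5313) → (103.4488,102.6515).

Shape 3 is a rectangle drawn with `<rect>`. Its stroke #ff0000 means cut at S940, F1550. After flipping Y the toolpath is (37.1469,122.1040) → (105.1752,122.1040) → (105.1752,37.7787) → (37.1469,37.7787) → (37.1469,122.1040), returning to the start.

G21
G90
G0 X248.4679 Y77.5264
M3 S940
G1 X225.1046 Y71.0088 F1550
G1 X201.2902 Y65.1390
G1 X177.0247 Y59.9171
G1 X152.3082 Y55.3429
G1 X127.1406 Y51.4165
G1 X101.5219 Y48.1379
G1 X75.4522 Y45.5071
G1 X48.9314 Y43.5241
M5
G0 X222.5335 Y159.3102
M3 S940
G1 X200.4191 Y148.0253 F1550
G1 X180.3701 Y137.9411
G1 X162.3865 Y129.0577
G1 X146.4682 Y121.3750
G1 X132.6153 Y114.8930
G1 X120.8278 Y109.6118
G1 X111.1056 Y105.5313
G1 X103.4488 Y102.6515
M5
G0 X37.1469 Y122.1040
M3 S940
G1 X105.1752 Y122.1040 F1550
G1 X105.1752 Y37.7787
G1 X37.1469 Y37.7787
G1 X37.1469 Y122.1040
M5
G0 X0.0000 Y0.0000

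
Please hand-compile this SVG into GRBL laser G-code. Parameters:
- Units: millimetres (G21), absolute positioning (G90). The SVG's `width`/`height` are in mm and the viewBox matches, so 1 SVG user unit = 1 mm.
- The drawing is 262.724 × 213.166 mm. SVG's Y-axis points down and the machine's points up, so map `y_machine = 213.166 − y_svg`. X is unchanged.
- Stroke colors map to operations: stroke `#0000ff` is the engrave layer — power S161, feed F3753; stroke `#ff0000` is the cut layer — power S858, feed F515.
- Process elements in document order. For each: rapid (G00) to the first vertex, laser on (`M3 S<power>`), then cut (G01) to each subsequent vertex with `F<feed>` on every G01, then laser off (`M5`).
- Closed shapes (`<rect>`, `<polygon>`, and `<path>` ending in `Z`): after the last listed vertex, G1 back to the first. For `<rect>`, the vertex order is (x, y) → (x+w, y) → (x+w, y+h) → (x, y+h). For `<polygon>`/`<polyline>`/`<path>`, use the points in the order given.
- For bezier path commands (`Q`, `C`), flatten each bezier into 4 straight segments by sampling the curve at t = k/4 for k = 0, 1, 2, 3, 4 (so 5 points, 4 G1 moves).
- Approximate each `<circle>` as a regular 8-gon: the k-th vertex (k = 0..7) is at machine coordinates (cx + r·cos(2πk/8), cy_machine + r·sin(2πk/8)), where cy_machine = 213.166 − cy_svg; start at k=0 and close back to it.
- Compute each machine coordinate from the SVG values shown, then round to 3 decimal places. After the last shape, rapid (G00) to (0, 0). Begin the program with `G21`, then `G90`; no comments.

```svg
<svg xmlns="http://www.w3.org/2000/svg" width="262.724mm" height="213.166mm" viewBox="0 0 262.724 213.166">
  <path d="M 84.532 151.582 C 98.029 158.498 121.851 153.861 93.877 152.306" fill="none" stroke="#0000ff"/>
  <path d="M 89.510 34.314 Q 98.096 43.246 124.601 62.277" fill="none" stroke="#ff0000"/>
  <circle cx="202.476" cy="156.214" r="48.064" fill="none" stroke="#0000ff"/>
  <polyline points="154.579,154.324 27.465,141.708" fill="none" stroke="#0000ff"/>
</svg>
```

G21
G90
G00 X84.532 Y61.584
M3 S161
G01 X95.620 Y58.335 F3753
G01 X104.756 Y58.045 F3753
G01 X106.116 Y59.345 F3753
G01 X93.877 Y60.860 F3753
M5
G00 X89.510 Y178.852
M3 S858
G01 X94.923 Y173.755 F515
G01 X102.576 Y167.395 F515
G01 X112.468 Y159.773 F515
G01 X124.601 Y150.889 F515
M5
G00 X250.540 Y56.952
M3 S161
G01 X236.462 Y90.938 F3753
G01 X202.476 Y105.016 F3753
G01 X168.490 Y90.938 F3753
G01 X154.412 Y56.952 F3753
G01 X168.490 Y22.966 F3753
G01 X202.476 Y8.888 F3753
G01 X236.462 Y22.966 F3753
G01 X250.540 Y56.952 F3753
M5
G00 X154.579 Y58.842
M3 S161
G01 X27.465 Y71.458 F3753
M5
G00 X0.000 Y0.000

viewBox `0 0 262.724 213.166` with mm width/height → 1 unit = 1 mm. Flip: y_m = 213.166 − y_svg.

**Shape 1** — `<path>` cubic bezier, stroke `#0000ff` → engrave (S161, F3753). Control points (SVG): P0=(84.532,151.582), P1=(98.029,158.498), P2=(121.851,153.861), P3=(93.877,152.306); sampled at t=k/4. Machine vertices: (84.532,61.584) → (95.620,58.335) → (104.756,58.045) → (106.116,59.345) → (93.877,60.860). Open path.

**Shape 2** — `<path>` quadratic bezier, stroke `#ff0000` → cut (S858, F515). Control points (SVG): P0=(89.510,34.314), P1=(98.096,43.246), P2=(124.601,62.277); sampled at t=k/4. Machine vertices: (89.510,178.852) → (94.923,173.755) → (102.576,167.395) → (112.468,159.773) → (124.601,150.889). Open path.

**Shape 3** — `<circle>` circle, stroke `#0000ff` → engrave (S161, F3753). Machine vertices: (250.540,56.952) → (236.462,90.938) → (202.476,105.016) → (168.490,90.938) → (154.412,56.952) → (168.490,22.966) → (202.476,8.888) → (236.462,22.966) → (250.540,56.952). Closed: final G1 returns to the first vertex.

**Shape 4** — `<polyline>` line segment, stroke `#0000ff` → engrave (S161, F3753). Machine vertices: (154.579,58.842) → (27.465,71.458). Open path.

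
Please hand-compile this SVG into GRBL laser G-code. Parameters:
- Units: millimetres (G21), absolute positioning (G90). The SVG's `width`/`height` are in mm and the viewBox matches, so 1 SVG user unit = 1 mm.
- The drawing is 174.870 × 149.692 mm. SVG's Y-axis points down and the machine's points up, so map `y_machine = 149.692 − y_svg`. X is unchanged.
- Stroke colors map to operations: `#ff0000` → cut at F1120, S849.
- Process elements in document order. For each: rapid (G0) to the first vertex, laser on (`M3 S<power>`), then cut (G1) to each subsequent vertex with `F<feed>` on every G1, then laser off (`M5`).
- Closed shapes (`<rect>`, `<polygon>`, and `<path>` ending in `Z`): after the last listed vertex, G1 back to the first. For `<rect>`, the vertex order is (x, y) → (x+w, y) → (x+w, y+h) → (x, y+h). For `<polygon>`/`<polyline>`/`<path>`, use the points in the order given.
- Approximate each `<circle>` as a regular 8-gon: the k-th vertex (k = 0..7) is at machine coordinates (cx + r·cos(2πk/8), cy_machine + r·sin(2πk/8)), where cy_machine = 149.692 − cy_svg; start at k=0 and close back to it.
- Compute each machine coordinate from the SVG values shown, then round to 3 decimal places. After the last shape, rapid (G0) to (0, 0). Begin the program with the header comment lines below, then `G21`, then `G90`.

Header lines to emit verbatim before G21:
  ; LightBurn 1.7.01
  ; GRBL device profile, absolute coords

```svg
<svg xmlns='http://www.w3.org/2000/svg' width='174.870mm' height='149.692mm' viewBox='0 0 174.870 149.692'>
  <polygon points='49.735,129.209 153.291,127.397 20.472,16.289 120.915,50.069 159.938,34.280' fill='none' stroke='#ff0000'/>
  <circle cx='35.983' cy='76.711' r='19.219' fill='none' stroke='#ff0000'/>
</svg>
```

viewBox `0 0 174.870 149.692` with mm width/height → 1 unit = 1 mm. Flip: y_m = 149.692 − y_svg.

**Shape 1** — `<polygon>` closed polygon, stroke `#ff0000` → cut (S849, F1120). Machine vertices: (49.735,20.483) → (153.291,22.295) → (20.472,133.403) → (120.915,99.623) → (159.938,115.412) → (49.735,20.483). Closed: final G1 returns to the first vertex.

**Shape 2** — `<circle>` circle, stroke `#ff0000` → cut (S849, F1120). Machine vertices: (55.202,72.981) → (49.573,86.571) → (35.983,92.200) → (22.393,86.571) → (16.764,72.981) → (22.393,59.391) → (35.983,53.762) → (49.573,59.391) → (55.202,72.981). Closed: final G1 returns to the first vertex.

; LightBurn 1.7.01
; GRBL device profile, absolute coords
G21
G90
G0 X49.735 Y20.483
M3 S849
G1 X153.291 Y22.295 F1120
G1 X20.472 Y133.403 F1120
G1 X120.915 Y99.623 F1120
G1 X159.938 Y115.412 F1120
G1 X49.735 Y20.483 F1120
M5
G0 X55.202 Y72.981
M3 S849
G1 X49.573 Y86.571 F1120
G1 X35.983 Y92.200 F1120
G1 X22.393 Y86.571 F1120
G1 X16.764 Y72.981 F1120
G1 X22.393 Y59.391 F1120
G1 X35.983 Y53.762 F1120
G1 X49.573 Y59.391 F1120
G1 X55.202 Y72.981 F1120
M5
G0 X0.000 Y0.000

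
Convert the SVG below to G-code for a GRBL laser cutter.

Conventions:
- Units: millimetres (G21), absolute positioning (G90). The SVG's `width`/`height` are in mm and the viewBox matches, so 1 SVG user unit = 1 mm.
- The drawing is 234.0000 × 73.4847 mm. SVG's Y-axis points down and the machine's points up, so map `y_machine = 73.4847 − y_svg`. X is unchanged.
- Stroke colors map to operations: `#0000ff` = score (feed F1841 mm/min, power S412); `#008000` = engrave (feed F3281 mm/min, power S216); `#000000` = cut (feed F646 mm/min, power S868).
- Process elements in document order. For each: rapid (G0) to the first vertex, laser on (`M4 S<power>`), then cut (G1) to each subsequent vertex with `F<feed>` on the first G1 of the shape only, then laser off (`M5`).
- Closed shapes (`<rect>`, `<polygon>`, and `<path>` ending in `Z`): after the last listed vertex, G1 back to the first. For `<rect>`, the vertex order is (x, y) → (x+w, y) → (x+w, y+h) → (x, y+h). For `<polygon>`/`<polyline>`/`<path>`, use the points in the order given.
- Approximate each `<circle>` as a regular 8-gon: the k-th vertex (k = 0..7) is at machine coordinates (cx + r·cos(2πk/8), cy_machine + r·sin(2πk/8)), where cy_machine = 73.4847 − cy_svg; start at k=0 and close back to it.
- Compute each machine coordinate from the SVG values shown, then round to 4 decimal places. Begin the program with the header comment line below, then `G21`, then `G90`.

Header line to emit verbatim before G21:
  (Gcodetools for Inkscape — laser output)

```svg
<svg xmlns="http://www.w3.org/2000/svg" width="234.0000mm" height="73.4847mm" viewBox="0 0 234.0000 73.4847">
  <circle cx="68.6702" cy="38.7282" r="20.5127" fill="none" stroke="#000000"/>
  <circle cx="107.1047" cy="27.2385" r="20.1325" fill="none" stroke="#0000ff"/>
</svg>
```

1 u = 1 mm; y_m = 73.4847 − y.

[1] `<circle>` circle, #000000→cut S868 F646: (89.1829,34.7565) → (83.1749,49.2612) → (68.6702,55.2692) → (54.1655,49.2612) → (48.1575,34.7565) → (54.1655,20.2518) → (68.6702,14.2438) → (83.1749,20.2518) → (89.1829,34.7565) (closed)

[2] `<circle>` circle, #0000ff→score S412 F1841: (127.2372,46.2462) → (121.3405,60.4820) → (107.1047,66.3787) → (92.8689,60.4820) → (86.9722,46.2462) → (92.8689,32.0104) → (107.1047,26.1137) → (121.3405,32.0104) → (127.2372,46.2462) (closed)

(Gcodetools for Inkscape — laser output)
G21
G90
G0 X89.1829 Y34.7565
M4 S868
G1 X83.1749 Y49.2612 F646
G1 X68.6702 Y55.2692
G1 X54.1655 Y49.2612
G1 X48.1575 Y34.7565
G1 X54.1655 Y20.2518
G1 X68.6702 Y14.2438
G1 X83.1749 Y20.2518
G1 X89.1829 Y34.7565
M5
G0 X127.2372 Y46.2462
M4 S412
G1 X121.3405 Y60.4820 F1841
G1 X107.1047 Y66.3787
G1 X92.8689 Y60.4820
G1 X86.9722 Y46.2462
G1 X92.8689 Y32.0104
G1 X107.1047 Y26.1137
G1 X121.3405 Y32.0104
G1 X127.2372 Y46.2462
M5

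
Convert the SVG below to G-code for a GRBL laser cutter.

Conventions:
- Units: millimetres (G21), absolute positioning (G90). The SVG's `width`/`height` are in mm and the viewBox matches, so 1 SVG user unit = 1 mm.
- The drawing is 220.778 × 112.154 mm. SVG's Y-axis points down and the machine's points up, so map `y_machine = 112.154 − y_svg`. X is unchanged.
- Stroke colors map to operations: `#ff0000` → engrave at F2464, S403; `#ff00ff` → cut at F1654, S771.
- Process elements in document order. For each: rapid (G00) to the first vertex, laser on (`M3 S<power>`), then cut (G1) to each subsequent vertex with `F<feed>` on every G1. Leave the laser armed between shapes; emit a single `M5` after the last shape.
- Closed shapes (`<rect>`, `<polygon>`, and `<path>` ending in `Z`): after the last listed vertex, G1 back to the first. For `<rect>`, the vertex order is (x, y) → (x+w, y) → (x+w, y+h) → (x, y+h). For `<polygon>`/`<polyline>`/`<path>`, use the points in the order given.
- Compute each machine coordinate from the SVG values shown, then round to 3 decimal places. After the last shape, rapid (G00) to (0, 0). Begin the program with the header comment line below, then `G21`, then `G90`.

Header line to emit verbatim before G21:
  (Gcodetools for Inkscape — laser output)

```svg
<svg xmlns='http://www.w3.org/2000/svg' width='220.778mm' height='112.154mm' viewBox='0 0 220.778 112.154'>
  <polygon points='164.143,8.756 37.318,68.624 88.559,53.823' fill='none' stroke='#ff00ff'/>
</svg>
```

viewBox `0 0 220.778 112.154` with mm width/height → 1 unit = 1 mm. Flip: y_m = 112.154 − y_svg.

**Shape 1** — `<polygon>` closed polygon, stroke `#ff00ff` → cut (S771, F1654). Machine vertices: (164.143,103.398) → (37.318,43.530) → (88.559,58.331) → (164.143,103.398). Closed: final G1 returns to the first vertex.

(Gcodetools for Inkscape — laser output)
G21
G90
G00 X164.143 Y103.398
M3 S771
G1 X37.318 Y43.530 F1654
G1 X88.559 Y58.331 F1654
G1 X164.143 Y103.398 F1654
M5
G00 X0.000 Y0.000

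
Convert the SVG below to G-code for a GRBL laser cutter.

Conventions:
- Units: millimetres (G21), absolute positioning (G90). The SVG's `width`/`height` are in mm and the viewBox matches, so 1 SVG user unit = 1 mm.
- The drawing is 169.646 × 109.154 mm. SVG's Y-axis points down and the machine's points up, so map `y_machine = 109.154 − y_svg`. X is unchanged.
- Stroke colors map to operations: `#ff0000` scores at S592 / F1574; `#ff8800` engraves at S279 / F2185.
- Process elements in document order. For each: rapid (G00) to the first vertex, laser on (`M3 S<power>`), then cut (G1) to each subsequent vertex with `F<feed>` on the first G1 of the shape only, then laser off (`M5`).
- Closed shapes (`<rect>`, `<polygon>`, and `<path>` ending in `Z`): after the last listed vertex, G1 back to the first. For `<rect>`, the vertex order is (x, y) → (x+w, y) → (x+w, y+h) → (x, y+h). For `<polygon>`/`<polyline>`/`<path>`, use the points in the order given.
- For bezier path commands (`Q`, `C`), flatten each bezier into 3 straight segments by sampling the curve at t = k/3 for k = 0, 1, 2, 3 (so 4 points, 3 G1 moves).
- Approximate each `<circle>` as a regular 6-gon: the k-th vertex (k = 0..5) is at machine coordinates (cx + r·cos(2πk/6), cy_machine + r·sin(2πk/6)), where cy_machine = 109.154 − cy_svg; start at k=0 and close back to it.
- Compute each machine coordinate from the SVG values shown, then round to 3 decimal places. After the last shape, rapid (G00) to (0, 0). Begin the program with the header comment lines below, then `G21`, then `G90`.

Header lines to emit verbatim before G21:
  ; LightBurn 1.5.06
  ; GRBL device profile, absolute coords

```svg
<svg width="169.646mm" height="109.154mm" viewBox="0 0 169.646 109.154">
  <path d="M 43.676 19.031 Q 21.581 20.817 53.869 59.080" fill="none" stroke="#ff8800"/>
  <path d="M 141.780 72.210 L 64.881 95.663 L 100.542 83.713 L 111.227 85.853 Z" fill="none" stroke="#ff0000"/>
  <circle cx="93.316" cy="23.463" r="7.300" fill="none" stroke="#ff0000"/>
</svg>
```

viewBox `0 0 169.646 109.154` with mm width/height → 1 unit = 1 mm. Flip: y_m = 109.154 − y_svg.

**Shape 1** — `<path>` quadratic bezier, stroke `#ff8800` → engrave (S279, F2185). Control points (SVG): P0=(43.676,19.031), P1=(21.581,20.817), P2=(53.869,59.080); sampled at t=k/3. Machine vertices: (43.676,90.123) → (34.989,84.879) → (38.386,71.530) → (53.869,50.074). Open path.

**Shape 2** — `<path>` closed polygon, stroke `#ff0000` → score (S592, F1574). Machine vertices: (141.780,36.944) → (64.881,13.491) → (100.542,25.441) → (111.227,23.301) → (141.780,36.944). Closed: final G1 returns to the first vertex.

**Shape 3** — `<circle>` circle, stroke `#ff0000` → score (S592, F1574). Machine vertices: (100.616,85.691) → (96.966,92.013) → (89.666,92.013) → (86.016,85.691) → (89.666,79.369) → (96.966,79.369) → (100.616,85.691). Closed: final G1 returns to the first vertex.

; LightBurn 1.5.06
; GRBL device profile, absolute coords
G21
G90
G00 X43.676 Y90.123
M3 S279
G1 X34.989 Y84.879 F2185
G1 X38.386 Y71.530
G1 X53.869 Y50.074
M5
G00 X141.780 Y36.944
M3 S592
G1 X64.881 Y13.491 F1574
G1 X100.542 Y25.441
G1 X111.227 Y23.301
G1 X141.780 Y36.944
M5
G00 X100.616 Y85.691
M3 S592
G1 X96.966 Y92.013 F1574
G1 X89.666 Y92.013
G1 X86.016 Y85.691
G1 X89.666 Y79.369
G1 X96.966 Y79.369
G1 X100.616 Y85.691
M5
G00 X0.000 Y0.000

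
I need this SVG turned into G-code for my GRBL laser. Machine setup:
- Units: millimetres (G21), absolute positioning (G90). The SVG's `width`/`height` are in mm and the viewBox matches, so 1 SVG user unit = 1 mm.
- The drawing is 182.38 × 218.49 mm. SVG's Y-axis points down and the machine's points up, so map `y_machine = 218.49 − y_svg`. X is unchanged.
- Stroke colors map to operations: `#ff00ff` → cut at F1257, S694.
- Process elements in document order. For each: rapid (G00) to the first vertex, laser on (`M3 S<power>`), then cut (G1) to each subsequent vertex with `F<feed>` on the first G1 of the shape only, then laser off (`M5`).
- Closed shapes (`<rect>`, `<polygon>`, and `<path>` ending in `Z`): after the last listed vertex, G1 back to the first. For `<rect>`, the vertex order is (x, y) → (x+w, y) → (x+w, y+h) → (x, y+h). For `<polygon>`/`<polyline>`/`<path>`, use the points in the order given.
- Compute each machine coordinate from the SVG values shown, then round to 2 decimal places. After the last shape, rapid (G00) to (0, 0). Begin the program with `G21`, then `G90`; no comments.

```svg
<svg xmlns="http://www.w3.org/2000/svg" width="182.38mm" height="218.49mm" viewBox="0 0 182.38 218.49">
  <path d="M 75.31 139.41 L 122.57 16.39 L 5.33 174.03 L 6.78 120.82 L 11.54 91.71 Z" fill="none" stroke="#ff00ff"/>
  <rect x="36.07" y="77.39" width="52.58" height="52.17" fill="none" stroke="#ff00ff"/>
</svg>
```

G21
G90
G00 X75.31 Y79.08
M3 S694
G1 X122.57 Y202.10 F1257
G1 X5.33 Y44.46
G1 X6.78 Y97.67
G1 X11.54 Y126.78
G1 X75.31 Y79.08
M5
G00 X36.07 Y141.10
M3 S694
G1 X88.65 Y141.10 F1257
G1 X88.65 Y88.93
G1 X36.07 Y88.93
G1 X36.07 Y141.10
M5
G00 X0.00 Y0.00

viewBox `0 0 182.38 218.49` with mm width/height → 1 unit = 1 mm. Flip: y_m = 218.49 − y_svg.

**Shape 1** — `<path>` closed polygon, stroke `#ff00ff` → cut (S694, F1257). Machine vertices: (75.31,79.08) → (122.57,202.10) → (5.33,44.46) → (6.78,97.67) → (11.54,126.78) → (75.31,79.08). Closed: final G1 returns to the first vertex.

**Shape 2** — `<rect>` rectangle, stroke `#ff00ff` → cut (S694, F1257). Machine vertices: (36.07,141.10) → (88.65,141.10) → (88.65,88.93) → (36.07,88.93) → (36.07,141.10). Closed: final G1 returns to the first vertex.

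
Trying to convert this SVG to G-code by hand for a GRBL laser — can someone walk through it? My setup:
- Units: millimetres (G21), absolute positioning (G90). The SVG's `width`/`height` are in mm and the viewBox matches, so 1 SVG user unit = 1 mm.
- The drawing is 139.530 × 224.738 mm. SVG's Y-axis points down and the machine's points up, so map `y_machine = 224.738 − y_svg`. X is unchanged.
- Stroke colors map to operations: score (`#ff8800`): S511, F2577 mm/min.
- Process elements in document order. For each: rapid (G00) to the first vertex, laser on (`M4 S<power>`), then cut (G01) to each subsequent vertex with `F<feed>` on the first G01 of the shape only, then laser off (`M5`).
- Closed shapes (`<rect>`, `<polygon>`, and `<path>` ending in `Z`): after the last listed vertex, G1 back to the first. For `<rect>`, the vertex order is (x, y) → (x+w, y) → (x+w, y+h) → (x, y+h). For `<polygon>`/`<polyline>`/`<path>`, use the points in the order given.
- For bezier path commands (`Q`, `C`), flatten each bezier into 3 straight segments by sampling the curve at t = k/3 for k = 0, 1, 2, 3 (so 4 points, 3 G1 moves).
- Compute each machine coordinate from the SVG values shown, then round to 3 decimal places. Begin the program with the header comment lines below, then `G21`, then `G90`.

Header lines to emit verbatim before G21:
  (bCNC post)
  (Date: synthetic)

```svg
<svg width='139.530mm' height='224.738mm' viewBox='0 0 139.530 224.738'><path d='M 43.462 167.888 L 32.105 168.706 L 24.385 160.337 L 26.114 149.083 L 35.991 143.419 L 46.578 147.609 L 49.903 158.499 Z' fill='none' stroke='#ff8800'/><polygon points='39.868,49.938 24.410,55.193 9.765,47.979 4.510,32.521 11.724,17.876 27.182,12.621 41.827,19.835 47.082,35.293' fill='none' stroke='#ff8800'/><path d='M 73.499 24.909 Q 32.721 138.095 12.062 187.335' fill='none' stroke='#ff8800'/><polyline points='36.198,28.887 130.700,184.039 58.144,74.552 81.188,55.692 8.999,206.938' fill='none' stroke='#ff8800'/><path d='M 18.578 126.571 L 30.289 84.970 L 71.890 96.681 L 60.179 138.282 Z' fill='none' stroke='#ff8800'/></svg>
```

(bCNC post)
(Date: synthetic)
G21
G90
G00 X43.462 Y56.850
M4 S511
G01 X32.105 Y56.032 F2577
G01 X24.385 Y64.401
G01 X26.114 Y75.655
G01 X35.991 Y81.319
G01 X46.578 Y77.129
G01 X49.903 Y66.239
G01 X43.462 Y56.850
M5
G00 X39.868 Y174.800
M4 S511
G01 X24.410 Y169.545 F2577
G01 X9.765 Y176.759
G01 X4.510 Y192.217
G01 X11.724 Y206.862
G01 X27.182 Y212.117
G01 X41.827 Y204.903
G01 X47.082 Y189.445
G01 X39.868 Y174.800
M5
G00 X73.499 Y199.829
M4 S511
G01 X48.549 Y131.477 F2577
G01 X28.070 Y77.335
G01 X12.062 Y37.403
M5
G00 X36.198 Y195.851
M4 S511
G01 X130.700 Y40.699 F2577
G01 X58.144 Y150.186
G01 X81.188 Y169.046
G01 X8.999 Y17.800
M5
G00 X18.578 Y98.167
M4 S511
G01 X30.289 Y139.768 F2577
G01 X71.890 Y128.057
G01 X60.179 Y86.456
G01 X18.578 Y98.167
M5

1 u = 1 mm; y_m = 224.738 − y.

[1] `<path>` regular polygon, #ff8800→score S511 F2577: (43.462,56.850) → (32.105,56.032) → (24.385,64.401) → (26.114,75.655) → (35.991,81.319) → (46.578,77.129) → (49.903,66.239) → (43.462,56.850) (closed)

[2] `<polygon>` regular polygon, #ff8800→score S511 F2577: (39.868,174.800) → (24.410,169.545) → (9.765,176.759) → (4.510,192.217) → (11.724,206.862) → (27.182,212.117) → (41.827,204.903) → (47.082,189.445) → (39.868,174.800) (closed)

[3] `<path>` quadratic bezier, #ff8800→score S511 F2577: (73.499,199.829) → (48.549,131.477) → (28.070,77.335) → (12.062,37.403)

[4] `<polyline>` open polyline, #ff8800→score S511 F2577: (36.198,195.851) → (130.700,40.699) → (58.144,150.186) → (81.188,169.046) → (8.999,17.800)

[5] `<path>` regular polygon, #ff8800→score S511 F2577: (18.578,98.167) → (30.289,139.768) → (71.890,128.057) → (60.179,86.456) → (18.578,98.167) (closed)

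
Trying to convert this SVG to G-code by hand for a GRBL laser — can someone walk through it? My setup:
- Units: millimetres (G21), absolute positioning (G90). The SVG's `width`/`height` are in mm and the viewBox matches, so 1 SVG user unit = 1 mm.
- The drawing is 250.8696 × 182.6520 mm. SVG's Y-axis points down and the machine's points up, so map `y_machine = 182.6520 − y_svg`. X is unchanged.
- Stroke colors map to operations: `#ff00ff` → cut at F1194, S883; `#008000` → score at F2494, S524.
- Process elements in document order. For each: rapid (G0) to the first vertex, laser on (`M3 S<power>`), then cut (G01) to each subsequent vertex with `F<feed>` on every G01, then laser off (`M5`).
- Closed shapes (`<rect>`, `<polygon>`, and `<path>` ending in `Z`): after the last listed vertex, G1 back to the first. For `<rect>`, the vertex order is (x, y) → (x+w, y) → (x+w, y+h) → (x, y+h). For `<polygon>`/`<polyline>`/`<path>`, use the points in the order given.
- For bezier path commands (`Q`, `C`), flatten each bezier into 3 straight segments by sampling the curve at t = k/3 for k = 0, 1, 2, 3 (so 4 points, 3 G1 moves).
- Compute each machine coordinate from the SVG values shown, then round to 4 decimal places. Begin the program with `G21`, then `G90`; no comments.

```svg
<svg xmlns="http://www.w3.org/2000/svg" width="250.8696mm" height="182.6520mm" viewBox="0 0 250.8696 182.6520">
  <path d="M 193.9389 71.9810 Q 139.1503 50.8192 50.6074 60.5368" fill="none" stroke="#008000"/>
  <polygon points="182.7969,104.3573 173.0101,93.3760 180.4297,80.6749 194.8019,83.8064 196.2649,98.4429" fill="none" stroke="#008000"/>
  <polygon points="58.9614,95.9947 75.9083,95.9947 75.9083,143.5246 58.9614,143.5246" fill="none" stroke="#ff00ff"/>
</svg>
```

G21
G90
G0 X193.9389 Y110.6710
M3 S524
G01 X153.6627 Y121.3478 F2494
G01 X105.8855 Y125.1626 F2494
G01 X50.6074 Y122.1152 F2494
M5
G0 X182.7969 Y78.2947
M3 S524
G01 X173.0101 Y89.2760 F2494
G01 X180.4297 Y101.9771 F2494
G01 X194.8019 Y98.8456 F2494
G01 X196.2649 Y84.2091 F2494
G01 X182.7969 Y78.2947 F2494
M5
G0 X58.9614 Y86.6573
M3 S883
G01 X75.9083 Y86.6573 F1194
G01 X75.9083 Y39.1274 F1194
G01 X58.9614 Y39.1274 F1194
G01 X58.9614 Y86.6573 F1194
M5

viewBox `0 0 250.8696 182.6520` with mm width/height → 1 unit = 1 mm. Flip: y_m = 182.6520 − y_svg.

**Shape 1** — `<path>` quadratic bezier, stroke `#008000` → score (S524, F2494). Control points (SVG): P0=(193.9389,71.9810), P1=(139.1503,50.8192), P2=(50.6074,60.5368); sampled at t=k/3. Machine vertices: (193.9389,110.6710) → (153.6627,121.3478) → (105.8855,125.1626) → (50.6074,122.1152). Open path.

**Shape 2** — `<polygon>` regular polygon, stroke `#008000` → score (S524, F2494). Machine vertices: (182.7969,78.2947) → (173.0101,89.2760) → (180.4297,101.9771) → (194.8019,98.8456) → (196.2649,84.2091) → (182.7969,78.2947). Closed: final G1 returns to the first vertex.

**Shape 3** — `<polygon>` rectangle, stroke `#ff00ff` → cut (S883, F1194). Machine vertices: (58.9614,86.6573) → (75.9083,86.6573) → (75.9083,39.1274) → (58.9614,39.1274) → (58.9614,86.6573). Closed: final G1 returns to the first vertex.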